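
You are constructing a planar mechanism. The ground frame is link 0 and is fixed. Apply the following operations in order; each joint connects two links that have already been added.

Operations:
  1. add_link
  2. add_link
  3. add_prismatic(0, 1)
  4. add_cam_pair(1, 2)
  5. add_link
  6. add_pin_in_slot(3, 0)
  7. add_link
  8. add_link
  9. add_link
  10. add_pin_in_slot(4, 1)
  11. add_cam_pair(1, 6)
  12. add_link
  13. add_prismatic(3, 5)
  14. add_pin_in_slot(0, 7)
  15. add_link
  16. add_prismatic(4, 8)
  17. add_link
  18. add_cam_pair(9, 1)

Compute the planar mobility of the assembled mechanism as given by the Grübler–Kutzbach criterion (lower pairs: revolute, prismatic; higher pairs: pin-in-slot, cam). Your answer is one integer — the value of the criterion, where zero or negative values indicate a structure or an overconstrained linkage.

M = 15

link 0 = ground. State L|J1|J2 = 1|0|0
+link1  2|0|0
+link2  3|0|0
P(0,1) f=1→J1  3|1|0
C(1,2) f=2→J2  3|1|1
+link3  4|1|1
PS(3,0) f=2→J2  4|1|2
+link4  5|1|2
+link5  6|1|2
+link6  7|1|2
PS(4,1) f=2→J2  7|1|3
C(1,6) f=2→J2  7|1|4
+link7  8|1|4
P(3,5) f=1→J1  8|2|4
PS(0,7) f=2→J2  8|2|5
+link8  9|2|5
P(4,8) f=1→J1  9|3|5
+link9  10|3|5
C(9,1) f=2→J2  10|3|6
M = 3(10−1)−2·3−6 = 27−6−6 = 15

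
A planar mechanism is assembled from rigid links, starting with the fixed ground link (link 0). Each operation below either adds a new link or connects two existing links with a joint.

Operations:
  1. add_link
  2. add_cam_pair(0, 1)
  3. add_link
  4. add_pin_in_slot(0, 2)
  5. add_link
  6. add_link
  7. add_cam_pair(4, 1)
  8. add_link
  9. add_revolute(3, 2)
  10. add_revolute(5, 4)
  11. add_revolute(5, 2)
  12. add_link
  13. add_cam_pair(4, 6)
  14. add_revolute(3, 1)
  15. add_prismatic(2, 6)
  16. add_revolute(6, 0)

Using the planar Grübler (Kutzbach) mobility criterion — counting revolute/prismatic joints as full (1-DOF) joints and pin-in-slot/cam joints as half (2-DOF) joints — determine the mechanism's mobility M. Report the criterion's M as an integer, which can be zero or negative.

M = 2

ground; <1,0,0>
#1 <2,0,0>
C:0↔1 J2 <2,0,1>
#2 <3,0,1>
PS:0↔2 J2 <3,0,2>
#3 <4,0,2>
#4 <5,0,2>
C:4↔1 J2 <5,0,3>
#5 <6,0,3>
R:3↔2 J1 <6,1,3>
R:5↔4 J1 <6,2,3>
R:5↔2 J1 <6,3,3>
#6 <7,3,3>
C:4↔6 J2 <7,3,4>
R:3↔1 J1 <7,4,4>
P:2↔6 J1 <7,5,4>
R:6↔0 J1 <7,6,4>
3×6 − 2×6 − 1×4 = 2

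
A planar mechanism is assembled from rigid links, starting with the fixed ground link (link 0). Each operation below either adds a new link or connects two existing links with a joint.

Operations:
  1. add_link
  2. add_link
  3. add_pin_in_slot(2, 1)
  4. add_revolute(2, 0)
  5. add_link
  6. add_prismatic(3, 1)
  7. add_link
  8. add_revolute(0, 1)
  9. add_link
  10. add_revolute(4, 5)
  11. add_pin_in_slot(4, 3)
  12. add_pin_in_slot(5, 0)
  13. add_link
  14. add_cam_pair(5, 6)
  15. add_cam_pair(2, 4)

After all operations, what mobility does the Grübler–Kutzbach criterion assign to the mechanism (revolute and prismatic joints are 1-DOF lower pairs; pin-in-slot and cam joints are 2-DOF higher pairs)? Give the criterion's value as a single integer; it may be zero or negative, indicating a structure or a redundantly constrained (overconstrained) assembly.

(L,J1,J2)=(1,0,0); link0 fixed
link1: (2,0,0)
link2: (3,0,0)
PS 2-1 [J2]: (3,0,1)
R 2-0 [J1]: (3,1,1)
link3: (4,1,1)
P 3-1 [J1]: (4,2,1)
link4: (5,2,1)
R 0-1 [J1]: (5,3,1)
link5: (6,3,1)
R 4-5 [J1]: (6,4,1)
PS 4-3 [J2]: (6,4,2)
PS 5-0 [J2]: (6,4,3)
link6: (7,4,3)
C 5-6 [J2]: (7,4,4)
C 2-4 [J2]: (7,4,5)
Grübler: 3·6 − 2·4 − 5 = 5

M = 5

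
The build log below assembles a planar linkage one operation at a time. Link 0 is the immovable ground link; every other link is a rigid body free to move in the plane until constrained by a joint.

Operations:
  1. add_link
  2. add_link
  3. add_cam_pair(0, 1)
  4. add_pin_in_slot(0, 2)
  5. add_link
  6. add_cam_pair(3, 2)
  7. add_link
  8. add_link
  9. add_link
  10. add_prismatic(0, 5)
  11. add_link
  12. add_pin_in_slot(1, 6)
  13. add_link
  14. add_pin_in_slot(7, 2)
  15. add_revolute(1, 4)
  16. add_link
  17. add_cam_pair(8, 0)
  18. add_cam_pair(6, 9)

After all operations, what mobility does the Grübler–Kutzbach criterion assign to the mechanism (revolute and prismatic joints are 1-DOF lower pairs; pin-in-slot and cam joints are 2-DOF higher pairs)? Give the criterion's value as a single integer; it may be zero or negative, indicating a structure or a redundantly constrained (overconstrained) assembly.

M = 16

[1;0;0] (link 0 is ground)
L+ [2;0;0]
L+ [3;0;0]
C(0,1)∈J2 [3;0;1]
PS(0,2)∈J2 [3;0;2]
L+ [4;0;2]
C(3,2)∈J2 [4;0;3]
L+ [5;0;3]
L+ [6;0;3]
L+ [7;0;3]
P(0,5)∈J1 [7;1;3]
L+ [8;1;3]
PS(1,6)∈J2 [8;1;4]
L+ [9;1;4]
PS(7,2)∈J2 [9;1;5]
R(1,4)∈J1 [9;2;5]
L+ [10;2;5]
C(8,0)∈J2 [10;2;6]
C(6,9)∈J2 [10;2;7]
mobility = 27 − 4 − 7 = 16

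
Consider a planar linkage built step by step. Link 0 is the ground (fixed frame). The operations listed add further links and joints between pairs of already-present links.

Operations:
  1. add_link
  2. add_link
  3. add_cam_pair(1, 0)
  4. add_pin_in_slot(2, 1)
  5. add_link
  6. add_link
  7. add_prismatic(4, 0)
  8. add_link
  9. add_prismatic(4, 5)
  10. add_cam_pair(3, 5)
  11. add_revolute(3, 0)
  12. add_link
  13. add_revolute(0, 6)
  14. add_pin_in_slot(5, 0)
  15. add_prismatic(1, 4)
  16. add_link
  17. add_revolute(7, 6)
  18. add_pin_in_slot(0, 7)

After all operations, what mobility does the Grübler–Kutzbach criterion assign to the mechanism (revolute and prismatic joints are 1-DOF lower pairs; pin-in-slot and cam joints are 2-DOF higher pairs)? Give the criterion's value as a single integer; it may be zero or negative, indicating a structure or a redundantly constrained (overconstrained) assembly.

M = 4

ground; <1,0,0>
#1 <2,0,0>
#2 <3,0,0>
C:1↔0 J2 <3,0,1>
PS:2↔1 J2 <3,0,2>
#3 <4,0,2>
#4 <5,0,2>
P:4↔0 J1 <5,1,2>
#5 <6,1,2>
P:4↔5 J1 <6,2,2>
C:3↔5 J2 <6,2,3>
R:3↔0 J1 <6,3,3>
#6 <7,3,3>
R:0↔6 J1 <7,4,3>
PS:5↔0 J2 <7,4,4>
P:1↔4 J1 <7,5,4>
#7 <8,5,4>
R:7↔6 J1 <8,6,4>
PS:0↔7 J2 <8,6,5>
3×7 − 2×6 − 1×5 = 4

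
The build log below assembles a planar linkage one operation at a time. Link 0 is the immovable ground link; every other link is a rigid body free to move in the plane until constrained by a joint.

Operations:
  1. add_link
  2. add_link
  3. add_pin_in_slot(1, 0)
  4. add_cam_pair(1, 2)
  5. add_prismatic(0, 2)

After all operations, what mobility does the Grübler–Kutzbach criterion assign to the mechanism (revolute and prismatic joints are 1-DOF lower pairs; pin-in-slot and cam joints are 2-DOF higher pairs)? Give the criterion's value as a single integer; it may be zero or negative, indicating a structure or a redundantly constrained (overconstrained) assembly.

M = 2

L=1 J1=0 J2=0
add link → L=2 J1=0 J2=0
add link → L=3 J1=0 J2=0
PS@1,0 dof=2 J2 → L=3 J1=0 J2=1
C@1,2 dof=2 J2 → L=3 J1=0 J2=2
P@0,2 dof=1 J1 → L=3 J1=1 J2=2
M=3(L−1)−2J1−J2=3·2−2·1−2=2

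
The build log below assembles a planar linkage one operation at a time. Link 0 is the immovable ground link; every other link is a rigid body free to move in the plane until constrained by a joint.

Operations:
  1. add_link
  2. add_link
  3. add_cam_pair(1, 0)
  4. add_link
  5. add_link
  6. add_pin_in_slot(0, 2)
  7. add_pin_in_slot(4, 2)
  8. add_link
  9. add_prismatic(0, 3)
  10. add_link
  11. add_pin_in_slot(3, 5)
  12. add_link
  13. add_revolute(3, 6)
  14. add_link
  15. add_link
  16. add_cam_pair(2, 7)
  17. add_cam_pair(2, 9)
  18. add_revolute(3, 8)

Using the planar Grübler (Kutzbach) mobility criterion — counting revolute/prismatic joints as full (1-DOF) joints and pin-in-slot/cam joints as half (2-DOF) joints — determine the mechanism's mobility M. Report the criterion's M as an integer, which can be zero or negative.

M = 15

ground; <1,0,0>
#1 <2,0,0>
#2 <3,0,0>
C:1↔0 J2 <3,0,1>
#3 <4,0,1>
#4 <5,0,1>
PS:0↔2 J2 <5,0,2>
PS:4↔2 J2 <5,0,3>
#5 <6,0,3>
P:0↔3 J1 <6,1,3>
#6 <7,1,3>
PS:3↔5 J2 <7,1,4>
#7 <8,1,4>
R:3↔6 J1 <8,2,4>
#8 <9,2,4>
#9 <10,2,4>
C:2↔7 J2 <10,2,5>
C:2↔9 J2 <10,2,6>
R:3↔8 J1 <10,3,6>
3×9 − 2×3 − 1×6 = 15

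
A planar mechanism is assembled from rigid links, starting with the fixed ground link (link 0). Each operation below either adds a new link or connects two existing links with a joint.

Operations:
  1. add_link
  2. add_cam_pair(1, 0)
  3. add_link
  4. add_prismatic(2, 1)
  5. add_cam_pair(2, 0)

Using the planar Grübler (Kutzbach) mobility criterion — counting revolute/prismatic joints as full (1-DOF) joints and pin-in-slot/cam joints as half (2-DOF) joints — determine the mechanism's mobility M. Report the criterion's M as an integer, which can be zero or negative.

ground; <1,0,0>
#1 <2,0,0>
C:1↔0 J2 <2,0,1>
#2 <3,0,1>
P:2↔1 J1 <3,1,1>
C:2↔0 J2 <3,1,2>
3×2 − 2×1 − 1×2 = 2

M = 2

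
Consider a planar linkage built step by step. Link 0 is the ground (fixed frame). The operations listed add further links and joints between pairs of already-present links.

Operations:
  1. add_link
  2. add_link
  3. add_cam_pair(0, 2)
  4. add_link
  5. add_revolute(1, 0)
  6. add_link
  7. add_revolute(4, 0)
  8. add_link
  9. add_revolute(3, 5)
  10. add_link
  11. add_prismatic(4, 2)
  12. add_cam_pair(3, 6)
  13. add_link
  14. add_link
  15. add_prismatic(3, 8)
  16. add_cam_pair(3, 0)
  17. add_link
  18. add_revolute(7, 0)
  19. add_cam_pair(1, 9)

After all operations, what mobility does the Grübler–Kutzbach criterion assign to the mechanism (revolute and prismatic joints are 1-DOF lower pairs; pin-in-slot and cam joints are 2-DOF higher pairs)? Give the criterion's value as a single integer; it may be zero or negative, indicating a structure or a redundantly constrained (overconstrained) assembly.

M = 11

(L,J1,J2)=(1,0,0); link0 fixed
link1: (2,0,0)
link2: (3,0,0)
C 0-2 [J2]: (3,0,1)
link3: (4,0,1)
R 1-0 [J1]: (4,1,1)
link4: (5,1,1)
R 4-0 [J1]: (5,2,1)
link5: (6,2,1)
R 3-5 [J1]: (6,3,1)
link6: (7,3,1)
P 4-2 [J1]: (7,4,1)
C 3-6 [J2]: (7,4,2)
link7: (8,4,2)
link8: (9,4,2)
P 3-8 [J1]: (9,5,2)
C 3-0 [J2]: (9,5,3)
link9: (10,5,3)
R 7-0 [J1]: (10,6,3)
C 1-9 [J2]: (10,6,4)
Grübler: 3·9 − 2·6 − 4 = 11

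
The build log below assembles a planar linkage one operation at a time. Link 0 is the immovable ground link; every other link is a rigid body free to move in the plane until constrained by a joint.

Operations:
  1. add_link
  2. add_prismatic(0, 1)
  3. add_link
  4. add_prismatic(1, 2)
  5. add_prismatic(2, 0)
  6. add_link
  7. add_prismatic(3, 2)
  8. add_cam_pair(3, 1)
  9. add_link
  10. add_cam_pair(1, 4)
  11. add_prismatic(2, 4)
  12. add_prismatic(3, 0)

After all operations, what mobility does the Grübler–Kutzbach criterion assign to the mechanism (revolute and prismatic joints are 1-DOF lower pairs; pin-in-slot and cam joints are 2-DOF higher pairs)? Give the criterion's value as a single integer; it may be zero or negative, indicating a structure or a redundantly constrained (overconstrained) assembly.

M = -2

ground; <1,0,0>
#1 <2,0,0>
P:0↔1 J1 <2,1,0>
#2 <3,1,0>
P:1↔2 J1 <3,2,0>
P:2↔0 J1 <3,3,0>
#3 <4,3,0>
P:3↔2 J1 <4,4,0>
C:3↔1 J2 <4,4,1>
#4 <5,4,1>
C:1↔4 J2 <5,4,2>
P:2↔4 J1 <5,5,2>
P:3↔0 J1 <5,6,2>
3×4 − 2×6 − 1×2 = -2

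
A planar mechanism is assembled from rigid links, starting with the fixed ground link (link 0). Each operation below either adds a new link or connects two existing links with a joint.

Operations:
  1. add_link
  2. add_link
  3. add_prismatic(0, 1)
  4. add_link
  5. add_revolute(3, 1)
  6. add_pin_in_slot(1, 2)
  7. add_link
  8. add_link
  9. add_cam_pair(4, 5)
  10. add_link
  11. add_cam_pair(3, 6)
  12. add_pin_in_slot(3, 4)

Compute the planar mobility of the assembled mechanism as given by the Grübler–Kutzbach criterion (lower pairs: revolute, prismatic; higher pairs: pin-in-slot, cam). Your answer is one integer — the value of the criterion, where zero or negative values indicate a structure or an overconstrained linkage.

M = 10

[1;0;0] (link 0 is ground)
L+ [2;0;0]
L+ [3;0;0]
P(0,1)∈J1 [3;1;0]
L+ [4;1;0]
R(3,1)∈J1 [4;2;0]
PS(1,2)∈J2 [4;2;1]
L+ [5;2;1]
L+ [6;2;1]
C(4,5)∈J2 [6;2;2]
L+ [7;2;2]
C(3,6)∈J2 [7;2;3]
PS(3,4)∈J2 [7;2;4]
mobility = 18 − 4 − 4 = 10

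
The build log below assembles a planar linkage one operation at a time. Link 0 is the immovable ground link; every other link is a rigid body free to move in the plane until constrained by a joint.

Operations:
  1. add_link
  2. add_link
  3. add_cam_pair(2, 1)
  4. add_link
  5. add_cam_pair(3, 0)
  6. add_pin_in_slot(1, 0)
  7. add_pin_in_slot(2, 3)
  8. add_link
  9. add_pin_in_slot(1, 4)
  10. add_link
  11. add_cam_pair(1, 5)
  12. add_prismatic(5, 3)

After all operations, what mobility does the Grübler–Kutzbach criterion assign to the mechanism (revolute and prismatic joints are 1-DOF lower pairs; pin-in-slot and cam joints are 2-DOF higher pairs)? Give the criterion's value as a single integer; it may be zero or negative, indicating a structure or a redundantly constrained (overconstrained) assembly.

M = 7

L=1 J1=0 J2=0
add link → L=2 J1=0 J2=0
add link → L=3 J1=0 J2=0
C@2,1 dof=2 J2 → L=3 J1=0 J2=1
add link → L=4 J1=0 J2=1
C@3,0 dof=2 J2 → L=4 J1=0 J2=2
PS@1,0 dof=2 J2 → L=4 J1=0 J2=3
PS@2,3 dof=2 J2 → L=4 J1=0 J2=4
add link → L=5 J1=0 J2=4
PS@1,4 dof=2 J2 → L=5 J1=0 J2=5
add link → L=6 J1=0 J2=5
C@1,5 dof=2 J2 → L=6 J1=0 J2=6
P@5,3 dof=1 J1 → L=6 J1=1 J2=6
M=3(L−1)−2J1−J2=3·5−2·1−6=7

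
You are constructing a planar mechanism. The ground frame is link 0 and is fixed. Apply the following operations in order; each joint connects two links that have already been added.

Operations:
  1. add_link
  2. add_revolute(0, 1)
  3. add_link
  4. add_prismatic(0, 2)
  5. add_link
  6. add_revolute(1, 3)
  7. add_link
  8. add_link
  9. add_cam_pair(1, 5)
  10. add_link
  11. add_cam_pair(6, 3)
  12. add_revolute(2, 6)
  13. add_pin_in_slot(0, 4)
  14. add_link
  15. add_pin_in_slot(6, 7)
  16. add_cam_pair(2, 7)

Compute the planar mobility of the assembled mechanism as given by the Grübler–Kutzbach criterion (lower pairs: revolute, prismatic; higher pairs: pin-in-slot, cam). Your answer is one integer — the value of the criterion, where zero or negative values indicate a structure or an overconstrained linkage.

M = 8

ground; <1,0,0>
#1 <2,0,0>
R:0↔1 J1 <2,1,0>
#2 <3,1,0>
P:0↔2 J1 <3,2,0>
#3 <4,2,0>
R:1↔3 J1 <4,3,0>
#4 <5,3,0>
#5 <6,3,0>
C:1↔5 J2 <6,3,1>
#6 <7,3,1>
C:6↔3 J2 <7,3,2>
R:2↔6 J1 <7,4,2>
PS:0↔4 J2 <7,4,3>
#7 <8,4,3>
PS:6↔7 J2 <8,4,4>
C:2↔7 J2 <8,4,5>
3×7 − 2×4 − 1×5 = 8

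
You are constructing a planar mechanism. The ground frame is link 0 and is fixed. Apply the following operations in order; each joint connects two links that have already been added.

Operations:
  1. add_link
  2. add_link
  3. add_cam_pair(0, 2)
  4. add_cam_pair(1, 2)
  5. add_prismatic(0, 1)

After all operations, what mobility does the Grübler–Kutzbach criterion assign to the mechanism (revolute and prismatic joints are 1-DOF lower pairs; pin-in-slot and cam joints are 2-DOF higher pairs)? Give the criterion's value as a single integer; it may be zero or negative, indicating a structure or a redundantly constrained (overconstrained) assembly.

link 0 = ground. State L|J1|J2 = 1|0|0
+link1  2|0|0
+link2  3|0|0
C(0,2) f=2→J2  3|0|1
C(1,2) f=2→J2  3|0|2
P(0,1) f=1→J1  3|1|2
M = 3(3−1)−2·1−2 = 6−2−2 = 2

M = 2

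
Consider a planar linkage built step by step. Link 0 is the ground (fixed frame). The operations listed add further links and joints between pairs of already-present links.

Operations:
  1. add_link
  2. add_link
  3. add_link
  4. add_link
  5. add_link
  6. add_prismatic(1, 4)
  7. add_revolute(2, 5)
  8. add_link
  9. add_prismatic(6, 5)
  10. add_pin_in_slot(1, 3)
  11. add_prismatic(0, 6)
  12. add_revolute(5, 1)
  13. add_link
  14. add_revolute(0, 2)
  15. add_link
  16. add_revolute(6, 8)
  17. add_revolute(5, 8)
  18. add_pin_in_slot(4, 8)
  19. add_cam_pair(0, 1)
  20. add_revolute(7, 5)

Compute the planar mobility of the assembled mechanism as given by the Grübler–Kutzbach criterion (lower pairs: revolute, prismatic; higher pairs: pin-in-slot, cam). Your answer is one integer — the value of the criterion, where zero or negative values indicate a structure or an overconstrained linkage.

ground; <1,0,0>
#1 <2,0,0>
#2 <3,0,0>
#3 <4,0,0>
#4 <5,0,0>
#5 <6,0,0>
P:1↔4 J1 <6,1,0>
R:2↔5 J1 <6,2,0>
#6 <7,2,0>
P:6↔5 J1 <7,3,0>
PS:1↔3 J2 <7,3,1>
P:0↔6 J1 <7,4,1>
R:5↔1 J1 <7,5,1>
#7 <8,5,1>
R:0↔2 J1 <8,6,1>
#8 <9,6,1>
R:6↔8 J1 <9,7,1>
R:5↔8 J1 <9,8,1>
PS:4↔8 J2 <9,8,2>
C:0↔1 J2 <9,8,3>
R:7↔5 J1 <9,9,3>
3×8 − 2×9 − 1×3 = 3

M = 3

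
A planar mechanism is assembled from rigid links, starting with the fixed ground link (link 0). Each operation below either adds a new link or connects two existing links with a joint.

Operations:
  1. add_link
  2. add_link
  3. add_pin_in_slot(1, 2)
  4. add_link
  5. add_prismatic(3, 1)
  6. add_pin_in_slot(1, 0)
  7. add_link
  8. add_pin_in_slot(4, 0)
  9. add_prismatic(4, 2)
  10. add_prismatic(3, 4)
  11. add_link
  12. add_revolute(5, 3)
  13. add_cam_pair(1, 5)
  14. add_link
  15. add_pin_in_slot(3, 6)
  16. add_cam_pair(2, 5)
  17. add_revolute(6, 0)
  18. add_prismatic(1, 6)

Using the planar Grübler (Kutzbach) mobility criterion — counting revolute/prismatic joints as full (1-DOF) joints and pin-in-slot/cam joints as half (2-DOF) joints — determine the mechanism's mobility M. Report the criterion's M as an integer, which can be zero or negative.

link 0 = ground. State L|J1|J2 = 1|0|0
+link1  2|0|0
+link2  3|0|0
PS(1,2) f=2→J2  3|0|1
+link3  4|0|1
P(3,1) f=1→J1  4|1|1
PS(1,0) f=2→J2  4|1|2
+link4  5|1|2
PS(4,0) f=2→J2  5|1|3
P(4,2) f=1→J1  5|2|3
P(3,4) f=1→J1  5|3|3
+link5  6|3|3
R(5,3) f=1→J1  6|4|3
C(1,5) f=2→J2  6|4|4
+link6  7|4|4
PS(3,6) f=2→J2  7|4|5
C(2,5) f=2→J2  7|4|6
R(6,0) f=1→J1  7|5|6
P(1,6) f=1→J1  7|6|6
M = 3(7−1)−2·6−6 = 18−12−6 = 0

M = 0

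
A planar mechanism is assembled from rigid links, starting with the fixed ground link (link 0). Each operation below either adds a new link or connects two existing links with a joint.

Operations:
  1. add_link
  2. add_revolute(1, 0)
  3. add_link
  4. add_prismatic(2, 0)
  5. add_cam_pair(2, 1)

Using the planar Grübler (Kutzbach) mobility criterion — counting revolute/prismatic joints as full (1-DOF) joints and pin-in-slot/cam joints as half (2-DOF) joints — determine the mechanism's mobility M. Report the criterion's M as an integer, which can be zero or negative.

M = 1

L=1 J1=0 J2=0
add link → L=2 J1=0 J2=0
R@1,0 dof=1 J1 → L=2 J1=1 J2=0
add link → L=3 J1=1 J2=0
P@2,0 dof=1 J1 → L=3 J1=2 J2=0
C@2,1 dof=2 J2 → L=3 J1=2 J2=1
M=3(L−1)−2J1−J2=3·2−2·2−1=1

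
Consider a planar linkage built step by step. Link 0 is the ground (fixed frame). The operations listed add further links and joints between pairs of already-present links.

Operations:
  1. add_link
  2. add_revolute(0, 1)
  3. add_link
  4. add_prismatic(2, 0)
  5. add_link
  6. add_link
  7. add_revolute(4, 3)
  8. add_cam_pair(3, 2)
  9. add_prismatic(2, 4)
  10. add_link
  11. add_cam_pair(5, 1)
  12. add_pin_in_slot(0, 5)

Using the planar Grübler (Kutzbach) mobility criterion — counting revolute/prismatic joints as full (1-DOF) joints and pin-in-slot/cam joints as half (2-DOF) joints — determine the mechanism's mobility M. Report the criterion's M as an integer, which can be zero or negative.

[1;0;0] (link 0 is ground)
L+ [2;0;0]
R(0,1)∈J1 [2;1;0]
L+ [3;1;0]
P(2,0)∈J1 [3;2;0]
L+ [4;2;0]
L+ [5;2;0]
R(4,3)∈J1 [5;3;0]
C(3,2)∈J2 [5;3;1]
P(2,4)∈J1 [5;4;1]
L+ [6;4;1]
C(5,1)∈J2 [6;4;2]
PS(0,5)∈J2 [6;4;3]
mobility = 15 − 8 − 3 = 4

M = 4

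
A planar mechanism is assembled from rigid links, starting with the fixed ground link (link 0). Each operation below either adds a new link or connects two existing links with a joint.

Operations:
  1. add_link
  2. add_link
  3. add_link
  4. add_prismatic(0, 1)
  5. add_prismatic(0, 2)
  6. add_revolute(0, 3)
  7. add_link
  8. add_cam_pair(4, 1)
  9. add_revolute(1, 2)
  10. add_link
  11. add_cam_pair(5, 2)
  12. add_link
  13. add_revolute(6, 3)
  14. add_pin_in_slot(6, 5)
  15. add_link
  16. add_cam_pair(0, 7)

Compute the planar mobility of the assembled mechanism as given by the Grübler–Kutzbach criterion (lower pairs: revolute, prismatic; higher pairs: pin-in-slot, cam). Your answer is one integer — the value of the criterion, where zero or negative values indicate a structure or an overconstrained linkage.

link 0 = ground. State L|J1|J2 = 1|0|0
+link1  2|0|0
+link2  3|0|0
+link3  4|0|0
P(0,1) f=1→J1  4|1|0
P(0,2) f=1→J1  4|2|0
R(0,3) f=1→J1  4|3|0
+link4  5|3|0
C(4,1) f=2→J2  5|3|1
R(1,2) f=1→J1  5|4|1
+link5  6|4|1
C(5,2) f=2→J2  6|4|2
+link6  7|4|2
R(6,3) f=1→J1  7|5|2
PS(6,5) f=2→J2  7|5|3
+link7  8|5|3
C(0,7) f=2→J2  8|5|4
M = 3(8−1)−2·5−4 = 21−10−4 = 7

M = 7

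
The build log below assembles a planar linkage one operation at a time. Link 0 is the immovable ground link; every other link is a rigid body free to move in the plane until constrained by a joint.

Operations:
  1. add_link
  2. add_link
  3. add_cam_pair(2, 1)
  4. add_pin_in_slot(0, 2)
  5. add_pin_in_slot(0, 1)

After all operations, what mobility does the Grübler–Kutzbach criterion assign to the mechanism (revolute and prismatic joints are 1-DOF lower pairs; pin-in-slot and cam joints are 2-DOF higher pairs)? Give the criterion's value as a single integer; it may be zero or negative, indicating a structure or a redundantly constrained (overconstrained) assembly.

ground; <1,0,0>
#1 <2,0,0>
#2 <3,0,0>
C:2↔1 J2 <3,0,1>
PS:0↔2 J2 <3,0,2>
PS:0↔1 J2 <3,0,3>
3×2 − 2×0 − 1×3 = 3

M = 3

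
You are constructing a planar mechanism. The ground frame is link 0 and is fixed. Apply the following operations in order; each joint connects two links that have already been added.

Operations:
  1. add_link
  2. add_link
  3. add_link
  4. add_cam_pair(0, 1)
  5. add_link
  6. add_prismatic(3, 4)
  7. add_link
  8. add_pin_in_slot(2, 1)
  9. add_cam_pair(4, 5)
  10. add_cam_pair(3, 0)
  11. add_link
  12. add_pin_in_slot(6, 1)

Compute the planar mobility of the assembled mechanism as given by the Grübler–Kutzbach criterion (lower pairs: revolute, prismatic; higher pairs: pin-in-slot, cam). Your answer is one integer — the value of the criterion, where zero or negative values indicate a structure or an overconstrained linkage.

M = 11

(L,J1,J2)=(1,0,0); link0 fixed
link1: (2,0,0)
link2: (3,0,0)
link3: (4,0,0)
C 0-1 [J2]: (4,0,1)
link4: (5,0,1)
P 3-4 [J1]: (5,1,1)
link5: (6,1,1)
PS 2-1 [J2]: (6,1,2)
C 4-5 [J2]: (6,1,3)
C 3-0 [J2]: (6,1,4)
link6: (7,1,4)
PS 6-1 [J2]: (7,1,5)
Grübler: 3·6 − 2·1 − 5 = 11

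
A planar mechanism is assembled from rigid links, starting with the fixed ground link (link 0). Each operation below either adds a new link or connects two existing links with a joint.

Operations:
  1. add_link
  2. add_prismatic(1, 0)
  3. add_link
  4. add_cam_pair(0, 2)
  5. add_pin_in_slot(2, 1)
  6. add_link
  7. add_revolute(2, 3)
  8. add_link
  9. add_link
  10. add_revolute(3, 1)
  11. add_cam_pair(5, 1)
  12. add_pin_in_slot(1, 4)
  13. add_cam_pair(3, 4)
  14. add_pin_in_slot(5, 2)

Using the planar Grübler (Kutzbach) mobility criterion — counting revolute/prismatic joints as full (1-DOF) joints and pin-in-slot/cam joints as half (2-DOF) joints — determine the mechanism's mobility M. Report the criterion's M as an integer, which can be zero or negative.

L=1 J1=0 J2=0
add link → L=2 J1=0 J2=0
P@1,0 dof=1 J1 → L=2 J1=1 J2=0
add link → L=3 J1=1 J2=0
C@0,2 dof=2 J2 → L=3 J1=1 J2=1
PS@2,1 dof=2 J2 → L=3 J1=1 J2=2
add link → L=4 J1=1 J2=2
R@2,3 dof=1 J1 → L=4 J1=2 J2=2
add link → L=5 J1=2 J2=2
add link → L=6 J1=2 J2=2
R@3,1 dof=1 J1 → L=6 J1=3 J2=2
C@5,1 dof=2 J2 → L=6 J1=3 J2=3
PS@1,4 dof=2 J2 → L=6 J1=3 J2=4
C@3,4 dof=2 J2 → L=6 J1=3 J2=5
PS@5,2 dof=2 J2 → L=6 J1=3 J2=6
M=3(L−1)−2J1−J2=3·5−2·3−6=3

M = 3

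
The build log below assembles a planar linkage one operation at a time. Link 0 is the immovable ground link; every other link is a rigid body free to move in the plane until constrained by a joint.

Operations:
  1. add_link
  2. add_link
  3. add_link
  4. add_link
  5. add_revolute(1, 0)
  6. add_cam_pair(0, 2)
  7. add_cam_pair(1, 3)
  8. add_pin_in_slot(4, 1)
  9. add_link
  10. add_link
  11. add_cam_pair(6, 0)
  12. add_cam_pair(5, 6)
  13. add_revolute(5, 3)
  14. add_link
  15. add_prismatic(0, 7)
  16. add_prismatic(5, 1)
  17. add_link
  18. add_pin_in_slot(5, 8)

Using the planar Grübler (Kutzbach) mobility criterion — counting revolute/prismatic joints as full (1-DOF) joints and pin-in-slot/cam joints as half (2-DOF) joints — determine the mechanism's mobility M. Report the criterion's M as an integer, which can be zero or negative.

link 0 = ground. State L|J1|J2 = 1|0|0
+link1  2|0|0
+link2  3|0|0
+link3  4|0|0
+link4  5|0|0
R(1,0) f=1→J1  5|1|0
C(0,2) f=2→J2  5|1|1
C(1,3) f=2→J2  5|1|2
PS(4,1) f=2→J2  5|1|3
+link5  6|1|3
+link6  7|1|3
C(6,0) f=2→J2  7|1|4
C(5,6) f=2→J2  7|1|5
R(5,3) f=1→J1  7|2|5
+link7  8|2|5
P(0,7) f=1→J1  8|3|5
P(5,1) f=1→J1  8|4|5
+link8  9|4|5
PS(5,8) f=2→J2  9|4|6
M = 3(9−1)−2·4−6 = 24−8−6 = 10

M = 10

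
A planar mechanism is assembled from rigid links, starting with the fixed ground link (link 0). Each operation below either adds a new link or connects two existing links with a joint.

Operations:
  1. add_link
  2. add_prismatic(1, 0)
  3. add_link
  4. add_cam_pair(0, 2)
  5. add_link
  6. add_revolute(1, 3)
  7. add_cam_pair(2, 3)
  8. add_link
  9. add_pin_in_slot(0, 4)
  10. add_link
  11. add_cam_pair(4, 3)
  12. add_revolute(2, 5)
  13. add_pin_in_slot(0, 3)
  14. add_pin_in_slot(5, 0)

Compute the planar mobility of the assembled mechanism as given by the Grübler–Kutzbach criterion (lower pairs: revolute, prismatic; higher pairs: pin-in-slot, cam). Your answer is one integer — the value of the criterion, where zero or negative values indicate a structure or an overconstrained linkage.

M = 3

(L,J1,J2)=(1,0,0); link0 fixed
link1: (2,0,0)
P 1-0 [J1]: (2,1,0)
link2: (3,1,0)
C 0-2 [J2]: (3,1,1)
link3: (4,1,1)
R 1-3 [J1]: (4,2,1)
C 2-3 [J2]: (4,2,2)
link4: (5,2,2)
PS 0-4 [J2]: (5,2,3)
link5: (6,2,3)
C 4-3 [J2]: (6,2,4)
R 2-5 [J1]: (6,3,4)
PS 0-3 [J2]: (6,3,5)
PS 5-0 [J2]: (6,3,6)
Grübler: 3·5 − 2·3 − 6 = 3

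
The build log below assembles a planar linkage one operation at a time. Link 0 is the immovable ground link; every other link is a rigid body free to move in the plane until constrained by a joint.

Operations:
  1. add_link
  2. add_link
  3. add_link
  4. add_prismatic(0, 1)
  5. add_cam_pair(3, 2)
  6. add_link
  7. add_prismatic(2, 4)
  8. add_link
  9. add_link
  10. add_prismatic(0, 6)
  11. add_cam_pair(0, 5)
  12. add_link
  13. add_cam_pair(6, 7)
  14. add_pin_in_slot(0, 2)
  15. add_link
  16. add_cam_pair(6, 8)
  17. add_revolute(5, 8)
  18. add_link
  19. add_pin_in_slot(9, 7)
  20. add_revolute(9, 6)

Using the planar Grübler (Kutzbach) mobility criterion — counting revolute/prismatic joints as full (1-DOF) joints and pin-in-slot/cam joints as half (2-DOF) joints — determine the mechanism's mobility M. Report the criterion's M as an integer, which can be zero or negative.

L=1 J1=0 J2=0
add link → L=2 J1=0 J2=0
add link → L=3 J1=0 J2=0
add link → L=4 J1=0 J2=0
P@0,1 dof=1 J1 → L=4 J1=1 J2=0
C@3,2 dof=2 J2 → L=4 J1=1 J2=1
add link → L=5 J1=1 J2=1
P@2,4 dof=1 J1 → L=5 J1=2 J2=1
add link → L=6 J1=2 J2=1
add link → L=7 J1=2 J2=1
P@0,6 dof=1 J1 → L=7 J1=3 J2=1
C@0,5 dof=2 J2 → L=7 J1=3 J2=2
add link → L=8 J1=3 J2=2
C@6,7 dof=2 J2 → L=8 J1=3 J2=3
PS@0,2 dof=2 J2 → L=8 J1=3 J2=4
add link → L=9 J1=3 J2=4
C@6,8 dof=2 J2 → L=9 J1=3 J2=5
R@5,8 dof=1 J1 → L=9 J1=4 J2=5
add link → L=10 J1=4 J2=5
PS@9,7 dof=2 J2 → L=10 J1=4 J2=6
R@9,6 dof=1 J1 → L=10 J1=5 J2=6
M=3(L−1)−2J1−J2=3·9−2·5−6=11

M = 11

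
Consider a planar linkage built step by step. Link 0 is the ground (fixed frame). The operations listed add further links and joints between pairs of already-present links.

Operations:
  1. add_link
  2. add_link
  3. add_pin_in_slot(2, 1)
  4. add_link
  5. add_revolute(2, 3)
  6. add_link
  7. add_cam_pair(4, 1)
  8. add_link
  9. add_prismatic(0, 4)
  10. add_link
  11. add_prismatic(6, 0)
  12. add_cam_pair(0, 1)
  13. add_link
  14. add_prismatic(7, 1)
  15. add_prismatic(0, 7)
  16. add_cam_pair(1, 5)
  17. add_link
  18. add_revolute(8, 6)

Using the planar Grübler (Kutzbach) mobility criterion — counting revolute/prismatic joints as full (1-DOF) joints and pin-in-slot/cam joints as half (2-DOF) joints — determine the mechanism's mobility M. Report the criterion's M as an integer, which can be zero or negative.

(L,J1,J2)=(1,0,0); link0 fixed
link1: (2,0,0)
link2: (3,0,0)
PS 2-1 [J2]: (3,0,1)
link3: (4,0,1)
R 2-3 [J1]: (4,1,1)
link4: (5,1,1)
C 4-1 [J2]: (5,1,2)
link5: (6,1,2)
P 0-4 [J1]: (6,2,2)
link6: (7,2,2)
P 6-0 [J1]: (7,3,2)
C 0-1 [J2]: (7,3,3)
link7: (8,3,3)
P 7-1 [J1]: (8,4,3)
P 0-7 [J1]: (8,5,3)
C 1-5 [J2]: (8,5,4)
link8: (9,5,4)
R 8-6 [J1]: (9,6,4)
Grübler: 3·8 − 2·6 − 4 = 8

M = 8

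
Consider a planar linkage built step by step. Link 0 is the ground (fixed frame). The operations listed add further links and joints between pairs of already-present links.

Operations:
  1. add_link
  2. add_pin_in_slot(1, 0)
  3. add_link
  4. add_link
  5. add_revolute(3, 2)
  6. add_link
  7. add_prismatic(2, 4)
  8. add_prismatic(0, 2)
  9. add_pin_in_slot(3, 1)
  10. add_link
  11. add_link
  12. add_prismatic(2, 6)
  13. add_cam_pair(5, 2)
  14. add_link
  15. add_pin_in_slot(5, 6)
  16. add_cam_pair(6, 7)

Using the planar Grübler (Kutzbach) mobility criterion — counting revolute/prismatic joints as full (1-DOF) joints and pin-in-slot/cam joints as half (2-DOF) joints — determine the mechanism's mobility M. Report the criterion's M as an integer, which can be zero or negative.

M = 8

(L,J1,J2)=(1,0,0); link0 fixed
link1: (2,0,0)
PS 1-0 [J2]: (2,0,1)
link2: (3,0,1)
link3: (4,0,1)
R 3-2 [J1]: (4,1,1)
link4: (5,1,1)
P 2-4 [J1]: (5,2,1)
P 0-2 [J1]: (5,3,1)
PS 3-1 [J2]: (5,3,2)
link5: (6,3,2)
link6: (7,3,2)
P 2-6 [J1]: (7,4,2)
C 5-2 [J2]: (7,4,3)
link7: (8,4,3)
PS 5-6 [J2]: (8,4,4)
C 6-7 [J2]: (8,4,5)
Grübler: 3·7 − 2·4 − 5 = 8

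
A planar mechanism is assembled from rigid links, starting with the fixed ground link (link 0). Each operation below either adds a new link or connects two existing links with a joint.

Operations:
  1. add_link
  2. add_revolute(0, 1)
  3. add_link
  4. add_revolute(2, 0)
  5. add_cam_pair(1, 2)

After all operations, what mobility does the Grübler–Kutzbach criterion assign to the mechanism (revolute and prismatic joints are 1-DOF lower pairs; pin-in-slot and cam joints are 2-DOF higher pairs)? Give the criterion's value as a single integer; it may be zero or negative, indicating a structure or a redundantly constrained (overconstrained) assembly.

M = 1

ground; <1,0,0>
#1 <2,0,0>
R:0↔1 J1 <2,1,0>
#2 <3,1,0>
R:2↔0 J1 <3,2,0>
C:1↔2 J2 <3,2,1>
3×2 − 2×2 − 1×1 = 1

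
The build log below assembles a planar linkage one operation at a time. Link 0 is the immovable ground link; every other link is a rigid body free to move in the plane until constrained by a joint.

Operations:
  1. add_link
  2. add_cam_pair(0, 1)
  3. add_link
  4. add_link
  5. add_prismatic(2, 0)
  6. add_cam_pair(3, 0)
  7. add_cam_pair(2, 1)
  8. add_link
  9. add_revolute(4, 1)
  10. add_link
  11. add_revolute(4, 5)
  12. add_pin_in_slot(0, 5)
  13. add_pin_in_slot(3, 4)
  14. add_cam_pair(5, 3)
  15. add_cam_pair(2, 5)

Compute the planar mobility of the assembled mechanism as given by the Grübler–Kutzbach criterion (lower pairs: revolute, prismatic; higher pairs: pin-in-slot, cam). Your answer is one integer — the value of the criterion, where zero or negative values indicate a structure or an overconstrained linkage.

M = 2

link 0 = ground. State L|J1|J2 = 1|0|0
+link1  2|0|0
C(0,1) f=2→J2  2|0|1
+link2  3|0|1
+link3  4|0|1
P(2,0) f=1→J1  4|1|1
C(3,0) f=2→J2  4|1|2
C(2,1) f=2→J2  4|1|3
+link4  5|1|3
R(4,1) f=1→J1  5|2|3
+link5  6|2|3
R(4,5) f=1→J1  6|3|3
PS(0,5) f=2→J2  6|3|4
PS(3,4) f=2→J2  6|3|5
C(5,3) f=2→J2  6|3|6
C(2,5) f=2→J2  6|3|7
M = 3(6−1)−2·3−7 = 15−6−7 = 2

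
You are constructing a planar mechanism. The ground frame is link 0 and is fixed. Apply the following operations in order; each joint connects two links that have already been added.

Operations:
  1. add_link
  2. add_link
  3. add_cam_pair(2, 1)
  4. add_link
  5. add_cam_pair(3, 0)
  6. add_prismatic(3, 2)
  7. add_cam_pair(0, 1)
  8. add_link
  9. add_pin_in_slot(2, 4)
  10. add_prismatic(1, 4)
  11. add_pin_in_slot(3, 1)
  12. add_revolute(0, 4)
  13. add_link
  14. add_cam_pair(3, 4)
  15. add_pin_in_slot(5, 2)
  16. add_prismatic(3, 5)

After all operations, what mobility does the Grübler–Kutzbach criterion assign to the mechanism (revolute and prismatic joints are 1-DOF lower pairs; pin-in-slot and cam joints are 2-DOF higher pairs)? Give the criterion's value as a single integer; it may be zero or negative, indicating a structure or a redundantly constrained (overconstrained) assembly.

ground; <1,0,0>
#1 <2,0,0>
#2 <3,0,0>
C:2↔1 J2 <3,0,1>
#3 <4,0,1>
C:3↔0 J2 <4,0,2>
P:3↔2 J1 <4,1,2>
C:0↔1 J2 <4,1,3>
#4 <5,1,3>
PS:2↔4 J2 <5,1,4>
P:1↔4 J1 <5,2,4>
PS:3↔1 J2 <5,2,5>
R:0↔4 J1 <5,3,5>
#5 <6,3,5>
C:3↔4 J2 <6,3,6>
PS:5↔2 J2 <6,3,7>
P:3↔5 J1 <6,4,7>
3×5 − 2×4 − 1×7 = 0

M = 0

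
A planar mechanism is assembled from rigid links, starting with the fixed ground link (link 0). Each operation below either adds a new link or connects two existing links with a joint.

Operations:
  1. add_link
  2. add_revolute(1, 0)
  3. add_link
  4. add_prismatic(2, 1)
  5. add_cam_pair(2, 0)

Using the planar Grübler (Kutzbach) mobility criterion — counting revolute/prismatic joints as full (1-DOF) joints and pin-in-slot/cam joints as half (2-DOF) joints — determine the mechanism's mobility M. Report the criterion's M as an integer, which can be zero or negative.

(L,J1,J2)=(1,0,0); link0 fixed
link1: (2,0,0)
R 1-0 [J1]: (2,1,0)
link2: (3,1,0)
P 2-1 [J1]: (3,2,0)
C 2-0 [J2]: (3,2,1)
Grübler: 3·2 − 2·2 − 1 = 1

M = 1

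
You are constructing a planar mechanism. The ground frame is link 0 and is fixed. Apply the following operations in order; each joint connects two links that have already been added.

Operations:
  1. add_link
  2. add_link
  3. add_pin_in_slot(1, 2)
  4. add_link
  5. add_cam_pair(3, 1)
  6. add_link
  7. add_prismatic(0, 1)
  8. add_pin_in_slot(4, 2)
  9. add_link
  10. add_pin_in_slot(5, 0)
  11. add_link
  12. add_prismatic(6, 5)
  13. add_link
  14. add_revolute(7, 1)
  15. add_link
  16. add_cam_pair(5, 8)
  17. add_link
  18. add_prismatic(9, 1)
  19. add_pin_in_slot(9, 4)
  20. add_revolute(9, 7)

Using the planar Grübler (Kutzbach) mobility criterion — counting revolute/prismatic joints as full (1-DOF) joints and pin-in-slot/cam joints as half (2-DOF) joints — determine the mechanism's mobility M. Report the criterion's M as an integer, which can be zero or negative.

link 0 = ground. State L|J1|J2 = 1|0|0
+link1  2|0|0
+link2  3|0|0
PS(1,2) f=2→J2  3|0|1
+link3  4|0|1
C(3,1) f=2→J2  4|0|2
+link4  5|0|2
P(0,1) f=1→J1  5|1|2
PS(4,2) f=2→J2  5|1|3
+link5  6|1|3
PS(5,0) f=2→J2  6|1|4
+link6  7|1|4
P(6,5) f=1→J1  7|2|4
+link7  8|2|4
R(7,1) f=1→J1  8|3|4
+link8  9|3|4
C(5,8) f=2→J2  9|3|5
+link9  10|3|5
P(9,1) f=1→J1  10|4|5
PS(9,4) f=2→J2  10|4|6
R(9,7) f=1→J1  10|5|6
M = 3(10−1)−2·5−6 = 27−10−6 = 11

M = 11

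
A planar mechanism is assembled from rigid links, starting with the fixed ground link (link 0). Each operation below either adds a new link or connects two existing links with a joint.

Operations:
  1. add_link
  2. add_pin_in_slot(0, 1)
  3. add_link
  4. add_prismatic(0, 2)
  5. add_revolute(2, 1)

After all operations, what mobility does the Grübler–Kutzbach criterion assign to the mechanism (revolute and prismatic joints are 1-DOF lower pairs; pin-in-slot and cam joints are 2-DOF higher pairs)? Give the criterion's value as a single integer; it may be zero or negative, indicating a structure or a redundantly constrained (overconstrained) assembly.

M = 1

[1;0;0] (link 0 is ground)
L+ [2;0;0]
PS(0,1)∈J2 [2;0;1]
L+ [3;0;1]
P(0,2)∈J1 [3;1;1]
R(2,1)∈J1 [3;2;1]
mobility = 6 − 4 − 1 = 1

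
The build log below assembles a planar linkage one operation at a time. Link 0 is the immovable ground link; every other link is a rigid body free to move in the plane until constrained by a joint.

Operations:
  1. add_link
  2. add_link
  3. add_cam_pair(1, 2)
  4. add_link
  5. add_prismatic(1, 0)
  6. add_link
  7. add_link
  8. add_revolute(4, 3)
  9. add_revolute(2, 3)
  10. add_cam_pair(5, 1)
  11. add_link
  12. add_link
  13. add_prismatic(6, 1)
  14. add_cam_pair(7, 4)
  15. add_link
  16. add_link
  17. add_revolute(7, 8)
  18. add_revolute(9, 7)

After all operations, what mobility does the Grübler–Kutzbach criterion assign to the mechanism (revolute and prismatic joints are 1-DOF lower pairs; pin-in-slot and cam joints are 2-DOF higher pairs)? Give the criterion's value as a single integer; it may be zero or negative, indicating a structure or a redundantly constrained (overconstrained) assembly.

link 0 = ground. State L|J1|J2 = 1|0|0
+link1  2|0|0
+link2  3|0|0
C(1,2) f=2→J2  3|0|1
+link3  4|0|1
P(1,0) f=1→J1  4|1|1
+link4  5|1|1
+link5  6|1|1
R(4,3) f=1→J1  6|2|1
R(2,3) f=1→J1  6|3|1
C(5,1) f=2→J2  6|3|2
+link6  7|3|2
+link7  8|3|2
P(6,1) f=1→J1  8|4|2
C(7,4) f=2→J2  8|4|3
+link8  9|4|3
+link9  10|4|3
R(7,8) f=1→J1  10|5|3
R(9,7) f=1→J1  10|6|3
M = 3(10−1)−2·6−3 = 27−12−3 = 12

M = 12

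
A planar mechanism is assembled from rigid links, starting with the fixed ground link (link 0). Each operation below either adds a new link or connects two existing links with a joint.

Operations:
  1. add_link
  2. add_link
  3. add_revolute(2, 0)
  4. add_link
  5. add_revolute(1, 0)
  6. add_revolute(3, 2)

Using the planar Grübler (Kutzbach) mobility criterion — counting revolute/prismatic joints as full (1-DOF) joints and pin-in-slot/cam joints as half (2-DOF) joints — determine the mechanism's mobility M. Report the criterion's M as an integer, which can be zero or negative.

M = 3

L=1 J1=0 J2=0
add link → L=2 J1=0 J2=0
add link → L=3 J1=0 J2=0
R@2,0 dof=1 J1 → L=3 J1=1 J2=0
add link → L=4 J1=1 J2=0
R@1,0 dof=1 J1 → L=4 J1=2 J2=0
R@3,2 dof=1 J1 → L=4 J1=3 J2=0
M=3(L−1)−2J1−J2=3·3−2·3−0=3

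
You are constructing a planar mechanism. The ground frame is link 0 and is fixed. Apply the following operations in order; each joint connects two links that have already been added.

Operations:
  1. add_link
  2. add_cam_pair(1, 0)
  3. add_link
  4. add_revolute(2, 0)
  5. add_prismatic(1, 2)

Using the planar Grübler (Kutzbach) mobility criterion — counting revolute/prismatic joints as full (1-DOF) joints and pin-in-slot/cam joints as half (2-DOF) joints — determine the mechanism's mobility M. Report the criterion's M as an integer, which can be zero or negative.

ground; <1,0,0>
#1 <2,0,0>
C:1↔0 J2 <2,0,1>
#2 <3,0,1>
R:2↔0 J1 <3,1,1>
P:1↔2 J1 <3,2,1>
3×2 − 2×2 − 1×1 = 1

M = 1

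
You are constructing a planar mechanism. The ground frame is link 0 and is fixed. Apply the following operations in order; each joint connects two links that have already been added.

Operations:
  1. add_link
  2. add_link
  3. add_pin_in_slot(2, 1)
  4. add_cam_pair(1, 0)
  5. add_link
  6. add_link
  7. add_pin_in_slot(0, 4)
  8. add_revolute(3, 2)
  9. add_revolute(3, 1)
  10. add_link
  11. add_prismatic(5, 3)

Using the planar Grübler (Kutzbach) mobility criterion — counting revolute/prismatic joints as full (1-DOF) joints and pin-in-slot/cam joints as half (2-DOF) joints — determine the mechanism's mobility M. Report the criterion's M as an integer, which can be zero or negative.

ground; <1,0,0>
#1 <2,0,0>
#2 <3,0,0>
PS:2↔1 J2 <3,0,1>
C:1↔0 J2 <3,0,2>
#3 <4,0,2>
#4 <5,0,2>
PS:0↔4 J2 <5,0,3>
R:3↔2 J1 <5,1,3>
R:3↔1 J1 <5,2,3>
#5 <6,2,3>
P:5↔3 J1 <6,3,3>
3×5 − 2×3 − 1×3 = 6

M = 6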